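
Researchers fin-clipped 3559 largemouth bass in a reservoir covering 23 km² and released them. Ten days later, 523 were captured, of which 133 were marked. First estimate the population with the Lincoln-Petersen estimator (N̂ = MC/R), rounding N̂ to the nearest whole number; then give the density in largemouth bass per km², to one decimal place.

N̂ = 3559·523/133 = 1861357/133 ≈ 13995.2 → 13995
Density = N̂ / area = 13995 / 23 ≈ 608.48 → 608.5 per km²

density ≈ 608.5 largemouth bass per km²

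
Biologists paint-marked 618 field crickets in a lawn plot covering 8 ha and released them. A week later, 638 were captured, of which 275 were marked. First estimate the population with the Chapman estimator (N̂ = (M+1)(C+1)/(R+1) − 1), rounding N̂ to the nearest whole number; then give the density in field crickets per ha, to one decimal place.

density ≈ 179.0 field crickets per ha

N̂ = 619·639/276 − 1 = 395541/276 − 1 ≈ 1432.1 → 1432
Density = N̂ / area = 1432 / 8 = 179.0 per ha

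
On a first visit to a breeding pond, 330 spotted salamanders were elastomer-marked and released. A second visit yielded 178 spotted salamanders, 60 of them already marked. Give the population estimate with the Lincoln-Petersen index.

If marked individuals mix randomly, R/C ≈ M/N, giving N ≈ M·C/R.
N = (330 × 178) / 60 = 58740 / 60 = 979

N = 979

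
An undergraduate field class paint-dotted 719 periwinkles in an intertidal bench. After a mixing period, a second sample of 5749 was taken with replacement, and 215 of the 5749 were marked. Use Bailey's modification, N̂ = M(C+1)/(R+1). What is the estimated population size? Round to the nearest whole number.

N̂ = 719·(5749+1)/(215+1) = 719·5750/216 = 4134250/216 ≈ 19140.0 → 19140

N ≈ 19,140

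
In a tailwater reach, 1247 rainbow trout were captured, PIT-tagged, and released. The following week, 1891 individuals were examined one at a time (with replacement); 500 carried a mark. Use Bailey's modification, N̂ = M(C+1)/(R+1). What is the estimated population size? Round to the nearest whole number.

N̂ = 1247·(1891+1)/(500+1) = 1247·1892/501 = 2359324/501 ≈ 4709.2 → 4709

N ≈ 4709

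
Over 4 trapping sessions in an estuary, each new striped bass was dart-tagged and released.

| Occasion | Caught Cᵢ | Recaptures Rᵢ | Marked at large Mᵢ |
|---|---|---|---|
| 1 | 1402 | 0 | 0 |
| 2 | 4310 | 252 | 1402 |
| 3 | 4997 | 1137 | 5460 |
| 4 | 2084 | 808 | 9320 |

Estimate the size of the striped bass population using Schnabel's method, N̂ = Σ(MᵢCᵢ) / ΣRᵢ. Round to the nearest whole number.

N ≈ 24,010

Σ MᵢCᵢ = 0·1402 + 1402·4310 + 5460·4997 + 9320·2084 = 0 + 6042620 + 27283620 + 19422880 = 52749120
Σ Rᵢ = 0 + 252 + 1137 + 808 = 2197
N̂ = 52749120 / 2197 ≈ 24009.6 → 24010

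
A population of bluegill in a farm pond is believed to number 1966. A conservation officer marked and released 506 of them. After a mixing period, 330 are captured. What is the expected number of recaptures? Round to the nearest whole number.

expected recaptures ≈ 85

Expected recaptures E[R] = M·C / N.
E[R] = 506 × 330 / 1966 = 166980 / 1966 ≈ 84.9 → 85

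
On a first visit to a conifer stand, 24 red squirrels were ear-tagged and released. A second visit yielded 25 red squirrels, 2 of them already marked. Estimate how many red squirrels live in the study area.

N = (24 × 25) / 2 = 600 / 2 = 300

N = 300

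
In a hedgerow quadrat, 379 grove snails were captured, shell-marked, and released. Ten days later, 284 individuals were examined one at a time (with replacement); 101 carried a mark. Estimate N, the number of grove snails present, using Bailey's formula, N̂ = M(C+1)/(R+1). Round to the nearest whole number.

N̂ = 379·(284+1)/(101+1) = 379·285/102 = 108015/102 ≈ 1059.0 → 1059

N ≈ 1059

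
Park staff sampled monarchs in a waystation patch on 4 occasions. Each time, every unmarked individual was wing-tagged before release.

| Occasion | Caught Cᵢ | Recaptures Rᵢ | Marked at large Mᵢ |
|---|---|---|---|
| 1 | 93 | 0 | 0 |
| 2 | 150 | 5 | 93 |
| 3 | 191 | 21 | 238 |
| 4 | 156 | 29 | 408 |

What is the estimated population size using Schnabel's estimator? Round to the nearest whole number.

N ≈ 2237

Σ MᵢCᵢ = 0·93 + 93·150 + 238·191 + 408·156 = 0 + 13950 + 45458 + 63648 = 123056
Σ Rᵢ = 0 + 5 + 21 + 29 = 55
N̂ = 123056 / 55 ≈ 2237.4 → 2237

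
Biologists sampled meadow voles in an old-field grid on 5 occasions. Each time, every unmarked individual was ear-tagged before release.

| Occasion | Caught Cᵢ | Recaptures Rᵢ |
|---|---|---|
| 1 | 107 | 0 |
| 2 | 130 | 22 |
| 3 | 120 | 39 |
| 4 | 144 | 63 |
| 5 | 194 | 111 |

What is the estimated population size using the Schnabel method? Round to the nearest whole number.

N ≈ 662

Marked at large before each occasion: Mᵢ = Σⱼ<ᵢ (Cⱼ − Rⱼ) → M1=0, M2=107, M3=215, M4=296, M5=377
Σ MᵢCᵢ = 0·107 + 107·130 + 215·120 + 296·144 + 377·194 = 0 + 13910 + 25800 + 42624 + 73138 = 155472
Σ Rᵢ = 0 + 22 + 39 + 63 + 111 = 235
N̂ = 155472 / 235 ≈ 661.6 → 662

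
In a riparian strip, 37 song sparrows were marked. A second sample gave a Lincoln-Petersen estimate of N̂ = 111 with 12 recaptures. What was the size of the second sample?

C = 36

From N = M·C/R: C = N·R / M = 111·12 / 37 = 1332 / 37 = 36.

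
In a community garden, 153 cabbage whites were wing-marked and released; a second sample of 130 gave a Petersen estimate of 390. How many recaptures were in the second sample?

From N = M·C/R: R = M·C / N = 153·130 / 390 = 19890 / 390 = 51.

R = 51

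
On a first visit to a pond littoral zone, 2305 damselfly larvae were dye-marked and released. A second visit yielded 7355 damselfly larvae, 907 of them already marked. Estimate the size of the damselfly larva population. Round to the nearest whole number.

N ≈ 18,692

N = (2305 × 7355) / 907 = 16953275 / 907 ≈ 18691.6 → 18692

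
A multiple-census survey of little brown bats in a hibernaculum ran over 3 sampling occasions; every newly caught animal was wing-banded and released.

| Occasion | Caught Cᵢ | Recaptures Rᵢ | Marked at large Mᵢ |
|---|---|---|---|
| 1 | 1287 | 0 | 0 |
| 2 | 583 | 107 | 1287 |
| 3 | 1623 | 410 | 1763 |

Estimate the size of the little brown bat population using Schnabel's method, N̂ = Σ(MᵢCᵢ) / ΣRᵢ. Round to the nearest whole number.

Σ MᵢCᵢ = 0·1287 + 1287·583 + 1763·1623 = 0 + 750321 + 2861349 = 3611670
Σ Rᵢ = 0 + 107 + 410 = 517
N̂ = 3611670 / 517 ≈ 6985.8 → 6986

N ≈ 6986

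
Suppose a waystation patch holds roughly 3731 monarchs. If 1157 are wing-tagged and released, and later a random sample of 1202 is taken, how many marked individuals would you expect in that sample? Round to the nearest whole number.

expected recaptures ≈ 373

The marked fraction of the population is 1157/3731, so in a sample of 1202 expect C·(M/N) marked.
E[R] = 1157 × 1202 / 3731 = 1390714 / 3731 ≈ 372.7 → 373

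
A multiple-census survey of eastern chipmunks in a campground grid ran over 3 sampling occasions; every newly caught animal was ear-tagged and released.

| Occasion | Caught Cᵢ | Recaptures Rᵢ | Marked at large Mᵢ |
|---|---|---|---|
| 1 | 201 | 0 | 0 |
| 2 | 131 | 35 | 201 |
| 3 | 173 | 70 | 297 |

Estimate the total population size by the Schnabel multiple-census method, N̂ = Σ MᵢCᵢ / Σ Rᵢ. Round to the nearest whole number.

N ≈ 740

Σ MᵢCᵢ = 0·201 + 201·131 + 297·173 = 0 + 26331 + 51381 = 77712
Σ Rᵢ = 0 + 35 + 70 = 105
N̂ = 77712 / 105 ≈ 740.1 → 740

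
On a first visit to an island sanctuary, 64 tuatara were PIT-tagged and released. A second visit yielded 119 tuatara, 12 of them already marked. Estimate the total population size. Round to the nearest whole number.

N ≈ 635

N = (64 × 119) / 12 = 7616 / 12 ≈ 634.7 → 635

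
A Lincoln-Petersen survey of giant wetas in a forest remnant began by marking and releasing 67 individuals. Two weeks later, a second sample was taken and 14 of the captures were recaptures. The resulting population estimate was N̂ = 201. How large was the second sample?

From N = M·C/R: C = N·R / M = 201·14 / 67 = 2814 / 67 = 42.

C = 42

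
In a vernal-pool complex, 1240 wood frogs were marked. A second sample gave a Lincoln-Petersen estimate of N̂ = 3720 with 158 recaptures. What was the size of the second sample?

C = 474

From N = M·C/R: C = N·R / M = 3720·158 / 1240 = 587760 / 1240 = 474.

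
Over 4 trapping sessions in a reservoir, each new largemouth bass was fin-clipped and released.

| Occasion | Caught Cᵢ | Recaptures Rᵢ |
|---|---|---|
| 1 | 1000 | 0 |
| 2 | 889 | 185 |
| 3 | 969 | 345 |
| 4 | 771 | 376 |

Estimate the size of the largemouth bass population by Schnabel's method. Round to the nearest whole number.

Marked at large before each occasion: Mᵢ = Σⱼ<ᵢ (Cⱼ − Rⱼ) → M1=0, M2=1000, M3=1704, M4=2328
Σ MᵢCᵢ = 0·1000 + 1000·889 + 1704·969 + 2328·771 = 0 + 889000 + 1651176 + 1794888 = 4335064
Σ Rᵢ = 0 + 185 + 345 + 376 = 906
N̂ = 4335064 / 906 ≈ 4784.8 → 4785

N ≈ 4785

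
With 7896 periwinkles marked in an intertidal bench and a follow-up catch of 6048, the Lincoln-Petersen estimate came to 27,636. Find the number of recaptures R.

R = 1728

From N = M·C/R: R = M·C / N = 7896·6048 / 27636 = 47755008 / 27636 = 1728.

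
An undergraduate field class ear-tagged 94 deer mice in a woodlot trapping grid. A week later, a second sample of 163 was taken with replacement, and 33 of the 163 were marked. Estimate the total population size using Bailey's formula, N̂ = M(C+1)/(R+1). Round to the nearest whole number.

N̂ = 94·(163+1)/(33+1) = 94·164/34 = 15416/34 ≈ 453.4 → 453

N ≈ 453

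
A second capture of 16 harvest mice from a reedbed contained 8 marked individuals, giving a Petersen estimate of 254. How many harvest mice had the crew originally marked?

M = 127

From N = M·C/R: M = N·R / C = 254·8 / 16 = 2032 / 16 = 127.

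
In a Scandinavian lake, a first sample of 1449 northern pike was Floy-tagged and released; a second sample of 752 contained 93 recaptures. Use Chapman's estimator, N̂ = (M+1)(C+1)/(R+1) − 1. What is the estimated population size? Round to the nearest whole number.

N̂ = (1449+1)(752+1)/(93+1) − 1 = 1450·753/94 − 1
= 1091850/94 − 1 ≈ 11615.4 − 1 ≈ 11614.4 → 11614

N ≈ 11,614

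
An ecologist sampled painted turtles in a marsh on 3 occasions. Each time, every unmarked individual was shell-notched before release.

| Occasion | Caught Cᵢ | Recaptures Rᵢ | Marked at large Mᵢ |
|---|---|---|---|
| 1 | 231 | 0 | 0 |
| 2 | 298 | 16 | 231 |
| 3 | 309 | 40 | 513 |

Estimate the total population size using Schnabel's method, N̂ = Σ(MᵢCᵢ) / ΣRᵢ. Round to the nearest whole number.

N ≈ 4060

Σ MᵢCᵢ = 0·231 + 231·298 + 513·309 = 0 + 68838 + 158517 = 227355
Σ Rᵢ = 0 + 16 + 40 = 56
N̂ = 227355 / 56 ≈ 4059.9 → 4060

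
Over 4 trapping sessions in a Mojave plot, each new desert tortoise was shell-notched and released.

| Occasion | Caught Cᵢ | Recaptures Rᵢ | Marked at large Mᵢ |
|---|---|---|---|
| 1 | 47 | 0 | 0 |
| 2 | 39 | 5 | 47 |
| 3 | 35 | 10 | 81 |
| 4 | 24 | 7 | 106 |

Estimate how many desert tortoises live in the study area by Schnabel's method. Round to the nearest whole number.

Σ MᵢCᵢ = 0·47 + 47·39 + 81·35 + 106·24 = 0 + 1833 + 2835 + 2544 = 7212
Σ Rᵢ = 0 + 5 + 10 + 7 = 22
N̂ = 7212 / 22 ≈ 327.8 → 328

N ≈ 328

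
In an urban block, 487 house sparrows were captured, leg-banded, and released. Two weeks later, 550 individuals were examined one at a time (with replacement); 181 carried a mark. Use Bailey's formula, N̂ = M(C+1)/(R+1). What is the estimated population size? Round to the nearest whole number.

N̂ = 487·(550+1)/(181+1) = 487·551/182 = 268337/182 ≈ 1474.4 → 1474

N ≈ 1474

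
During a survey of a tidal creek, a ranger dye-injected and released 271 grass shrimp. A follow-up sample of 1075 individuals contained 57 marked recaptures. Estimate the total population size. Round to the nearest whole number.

N ≈ 5111

The marked fraction in the recapture sample should equal the marked fraction in the population: 57/1075 = 271/N.
N = (271 × 1075) / 57 = 291325 / 57 ≈ 5111.0 → 5111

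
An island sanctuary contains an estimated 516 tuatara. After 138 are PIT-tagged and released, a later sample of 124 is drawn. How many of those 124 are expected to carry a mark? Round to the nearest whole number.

Expected recaptures E[R] = M·C / N.
E[R] = 138 × 124 / 516 = 17112 / 516 ≈ 33.2 → 33

expected recaptures ≈ 33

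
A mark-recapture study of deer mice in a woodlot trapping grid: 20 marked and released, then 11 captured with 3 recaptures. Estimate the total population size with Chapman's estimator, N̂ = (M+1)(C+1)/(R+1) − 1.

N = 62

N̂ = (20+1)(11+1)/(3+1) − 1 = 21·12/4 − 1
= 252/4 − 1 = 63 − 1 = 62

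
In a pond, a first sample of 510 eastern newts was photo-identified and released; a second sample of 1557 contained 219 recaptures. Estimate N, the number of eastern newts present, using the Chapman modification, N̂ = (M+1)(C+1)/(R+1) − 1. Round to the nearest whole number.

N ≈ 3618

N̂ = (510+1)(1557+1)/(219+1) − 1 = 511·1558/220 − 1
= 796138/220 − 1 ≈ 3618.8 − 1 ≈ 3617.8 → 3618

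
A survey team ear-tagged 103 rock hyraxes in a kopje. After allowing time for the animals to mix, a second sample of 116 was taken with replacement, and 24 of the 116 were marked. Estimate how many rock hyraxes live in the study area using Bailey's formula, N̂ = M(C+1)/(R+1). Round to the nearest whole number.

N̂ = 103·(116+1)/(24+1) = 103·117/25 = 12051/25 ≈ 482.0 → 482

N ≈ 482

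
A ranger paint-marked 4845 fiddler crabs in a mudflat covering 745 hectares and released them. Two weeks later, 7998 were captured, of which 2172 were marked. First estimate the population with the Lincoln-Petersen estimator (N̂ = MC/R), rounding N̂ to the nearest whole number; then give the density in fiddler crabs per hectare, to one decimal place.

N̂ = 4845·7998/2172 = 38750310/2172 ≈ 17840.8 → 17841
Density = N̂ / area = 17841 / 745 ≈ 23.948 → 23.9 per hectare

density ≈ 23.9 fiddler crabs per hectare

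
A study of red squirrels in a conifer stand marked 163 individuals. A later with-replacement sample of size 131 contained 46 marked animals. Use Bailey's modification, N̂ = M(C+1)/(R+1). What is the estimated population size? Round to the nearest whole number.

N̂ = 163·(131+1)/(46+1) = 163·132/47 = 21516/47 ≈ 457.8 → 458

N ≈ 458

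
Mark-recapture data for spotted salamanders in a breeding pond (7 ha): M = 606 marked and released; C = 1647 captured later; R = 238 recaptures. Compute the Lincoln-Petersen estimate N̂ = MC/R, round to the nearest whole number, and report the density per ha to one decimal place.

density ≈ 599.1 spotted salamanders per ha

N̂ = 606·1647/238 = 998082/238 ≈ 4193.6 → 4194
Density = N̂ / area = 4194 / 7 ≈ 599.14 → 599.1 per ha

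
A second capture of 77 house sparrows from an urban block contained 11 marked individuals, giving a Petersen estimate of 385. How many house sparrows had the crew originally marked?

From N = M·C/R: M = N·R / C = 385·11 / 77 = 4235 / 77 = 55.

M = 55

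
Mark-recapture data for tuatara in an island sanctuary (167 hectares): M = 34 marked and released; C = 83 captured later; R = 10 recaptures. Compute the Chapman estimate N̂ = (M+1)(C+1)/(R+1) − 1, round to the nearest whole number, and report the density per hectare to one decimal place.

density ≈ 1.6 tuatara per hectare

N̂ = 35·84/11 − 1 = 2940/11 − 1 ≈ 266.3 → 266
Density = N̂ / area = 266 / 167 ≈ 1.59 → 1.6 per hectare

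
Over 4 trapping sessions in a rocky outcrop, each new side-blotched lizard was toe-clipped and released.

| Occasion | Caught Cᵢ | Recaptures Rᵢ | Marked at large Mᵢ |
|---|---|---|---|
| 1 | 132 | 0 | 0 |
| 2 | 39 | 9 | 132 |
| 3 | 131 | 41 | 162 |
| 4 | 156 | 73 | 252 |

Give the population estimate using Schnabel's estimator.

N = 534

Σ MᵢCᵢ = 0·132 + 132·39 + 162·131 + 252·156 = 0 + 5148 + 21222 + 39312 = 65682
Σ Rᵢ = 0 + 9 + 41 + 73 = 123
N̂ = 65682 / 123 = 534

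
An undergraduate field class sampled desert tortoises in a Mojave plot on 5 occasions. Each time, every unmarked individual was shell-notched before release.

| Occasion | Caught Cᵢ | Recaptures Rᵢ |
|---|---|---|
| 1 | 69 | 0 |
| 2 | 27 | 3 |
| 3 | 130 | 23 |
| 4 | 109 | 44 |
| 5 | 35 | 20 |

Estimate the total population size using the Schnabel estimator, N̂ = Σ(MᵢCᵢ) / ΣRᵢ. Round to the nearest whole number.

N ≈ 500

Marked at large before each occasion: Mᵢ = Σⱼ<ᵢ (Cⱼ − Rⱼ) → M1=0, M2=69, M3=93, M4=200, M5=265
Σ MᵢCᵢ = 0·69 + 69·27 + 93·130 + 200·109 + 265·35 = 0 + 1863 + 12090 + 21800 + 9275 = 45028
Σ Rᵢ = 0 + 3 + 23 + 44 + 20 = 90
N̂ = 45028 / 90 ≈ 500.3 → 500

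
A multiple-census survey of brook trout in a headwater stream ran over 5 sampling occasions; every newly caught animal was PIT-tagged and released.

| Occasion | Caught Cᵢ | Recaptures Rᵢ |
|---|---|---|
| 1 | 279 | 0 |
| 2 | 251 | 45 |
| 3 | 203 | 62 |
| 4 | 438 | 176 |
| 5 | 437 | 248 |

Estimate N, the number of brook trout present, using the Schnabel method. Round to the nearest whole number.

N ≈ 1564

Marked at large before each occasion: Mᵢ = Σⱼ<ᵢ (Cⱼ − Rⱼ) → M1=0, M2=279, M3=485, M4=626, M5=888
Σ MᵢCᵢ = 0·279 + 279·251 + 485·203 + 626·438 + 888·437 = 0 + 70029 + 98455 + 274188 + 388056 = 830728
Σ Rᵢ = 0 + 45 + 62 + 176 + 248 = 531
N̂ = 830728 / 531 ≈ 1564.46 → 1564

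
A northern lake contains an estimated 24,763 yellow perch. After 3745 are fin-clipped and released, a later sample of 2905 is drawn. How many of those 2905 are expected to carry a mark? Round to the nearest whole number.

The marked fraction of the population is 3745/24763, so in a sample of 2905 expect C·(M/N) marked.
E[R] = 3745 × 2905 / 24763 = 10879225 / 24763 ≈ 439.3 → 439

expected recaptures ≈ 439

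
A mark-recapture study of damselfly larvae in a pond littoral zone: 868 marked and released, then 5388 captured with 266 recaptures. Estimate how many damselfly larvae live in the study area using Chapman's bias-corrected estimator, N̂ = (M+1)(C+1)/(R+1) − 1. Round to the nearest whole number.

N ≈ 17,538

N̂ = (868+1)(5388+1)/(266+1) − 1 = 869·5389/267 − 1
= 4683041/267 − 1 ≈ 17539.48 − 1 ≈ 17538.48 → 17538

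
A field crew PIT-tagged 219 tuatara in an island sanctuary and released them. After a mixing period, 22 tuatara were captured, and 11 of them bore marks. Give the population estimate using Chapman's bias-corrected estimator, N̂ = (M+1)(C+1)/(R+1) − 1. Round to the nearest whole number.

N̂ = (219+1)(22+1)/(11+1) − 1 = 220·23/12 − 1
= 5060/12 − 1 ≈ 421.7 − 1 ≈ 420.7 → 421

N ≈ 421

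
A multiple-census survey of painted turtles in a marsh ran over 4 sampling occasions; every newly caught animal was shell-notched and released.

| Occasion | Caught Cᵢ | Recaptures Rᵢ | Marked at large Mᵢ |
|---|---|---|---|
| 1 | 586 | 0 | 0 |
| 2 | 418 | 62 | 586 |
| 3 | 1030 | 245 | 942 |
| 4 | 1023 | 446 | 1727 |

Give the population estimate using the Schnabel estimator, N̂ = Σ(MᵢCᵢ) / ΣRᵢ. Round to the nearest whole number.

Σ MᵢCᵢ = 0·586 + 586·418 + 942·1030 + 1727·1023 = 0 + 244948 + 970260 + 1766721 = 2981929
Σ Rᵢ = 0 + 62 + 245 + 446 = 753
N̂ = 2981929 / 753 ≈ 3960.1 → 3960

N ≈ 3960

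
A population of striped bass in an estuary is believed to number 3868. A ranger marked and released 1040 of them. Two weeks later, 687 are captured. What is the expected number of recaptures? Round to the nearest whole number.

The marked fraction of the population is 1040/3868, so in a sample of 687 expect C·(M/N) marked.
E[R] = 1040 × 687 / 3868 = 714480 / 3868 ≈ 184.7 → 185

expected recaptures ≈ 185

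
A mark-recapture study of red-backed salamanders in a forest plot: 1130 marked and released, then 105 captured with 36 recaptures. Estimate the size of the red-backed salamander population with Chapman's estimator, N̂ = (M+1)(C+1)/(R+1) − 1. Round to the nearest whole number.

N ≈ 3239

N̂ = (1130+1)(105+1)/(36+1) − 1 = 1131·106/37 − 1
= 119886/37 − 1 ≈ 3240.2 − 1 ≈ 3239.2 → 3239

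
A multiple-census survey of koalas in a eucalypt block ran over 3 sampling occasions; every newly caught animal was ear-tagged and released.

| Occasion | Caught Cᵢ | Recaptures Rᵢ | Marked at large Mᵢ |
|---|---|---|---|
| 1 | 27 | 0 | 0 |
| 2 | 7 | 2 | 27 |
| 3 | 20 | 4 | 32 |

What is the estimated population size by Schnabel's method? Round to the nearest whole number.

Σ MᵢCᵢ = 0·27 + 27·7 + 32·20 = 0 + 189 + 640 = 829
Σ Rᵢ = 0 + 2 + 4 = 6
N̂ = 829 / 6 ≈ 138.2 → 138

N ≈ 138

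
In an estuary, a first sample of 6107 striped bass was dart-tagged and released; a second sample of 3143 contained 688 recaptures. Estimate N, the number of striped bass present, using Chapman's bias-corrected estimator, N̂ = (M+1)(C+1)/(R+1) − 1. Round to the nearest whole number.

N̂ = (6107+1)(3143+1)/(688+1) − 1 = 6108·3144/689 − 1
= 19203552/689 − 1 ≈ 27871.6 − 1 ≈ 27870.6 → 27871

N ≈ 27,871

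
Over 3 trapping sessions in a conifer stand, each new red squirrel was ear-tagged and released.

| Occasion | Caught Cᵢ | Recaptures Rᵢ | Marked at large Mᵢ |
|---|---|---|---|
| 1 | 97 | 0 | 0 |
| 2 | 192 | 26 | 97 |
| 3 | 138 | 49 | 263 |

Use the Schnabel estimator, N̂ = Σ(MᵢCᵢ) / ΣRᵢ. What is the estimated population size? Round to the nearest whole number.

N ≈ 732

Σ MᵢCᵢ = 0·97 + 97·192 + 263·138 = 0 + 18624 + 36294 = 54918
Σ Rᵢ = 0 + 26 + 49 = 75
N̂ = 54918 / 75 ≈ 732.2 → 732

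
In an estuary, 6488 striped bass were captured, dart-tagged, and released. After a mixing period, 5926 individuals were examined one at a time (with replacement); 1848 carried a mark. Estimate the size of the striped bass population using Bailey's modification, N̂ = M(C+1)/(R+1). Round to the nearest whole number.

N̂ = 6488·(5926+1)/(1848+1) = 6488·5927/1849 = 38454376/1849 ≈ 20797.4 → 20797

N ≈ 20,797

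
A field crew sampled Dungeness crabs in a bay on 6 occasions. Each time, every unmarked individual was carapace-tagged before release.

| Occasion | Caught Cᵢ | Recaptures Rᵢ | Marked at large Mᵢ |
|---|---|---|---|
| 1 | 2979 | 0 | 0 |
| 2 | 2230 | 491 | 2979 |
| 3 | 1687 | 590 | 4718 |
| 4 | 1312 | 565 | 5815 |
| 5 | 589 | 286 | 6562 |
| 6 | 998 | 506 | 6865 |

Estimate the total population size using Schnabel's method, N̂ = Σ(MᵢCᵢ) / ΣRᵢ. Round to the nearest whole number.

N ≈ 13,514

Σ MᵢCᵢ = 0·2979 + 2979·2230 + 4718·1687 + 5815·1312 + 6562·589 + 6865·998 = 0 + 6643170 + 7959266 + 7629280 + 3865018 + 6851270 = 32948004
Σ Rᵢ = 0 + 491 + 590 + 565 + 286 + 506 = 2438
N̂ = 32948004 / 2438 ≈ 13514.4 → 13514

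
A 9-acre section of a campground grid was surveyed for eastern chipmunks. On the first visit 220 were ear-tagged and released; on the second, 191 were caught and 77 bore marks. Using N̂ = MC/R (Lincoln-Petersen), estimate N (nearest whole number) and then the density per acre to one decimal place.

density ≈ 60.7 eastern chipmunks per acre

N̂ = 220·191/77 = 42020/77 ≈ 545.7 → 546
Density = N̂ / area = 546 / 9 ≈ 60.67 → 60.7 per acre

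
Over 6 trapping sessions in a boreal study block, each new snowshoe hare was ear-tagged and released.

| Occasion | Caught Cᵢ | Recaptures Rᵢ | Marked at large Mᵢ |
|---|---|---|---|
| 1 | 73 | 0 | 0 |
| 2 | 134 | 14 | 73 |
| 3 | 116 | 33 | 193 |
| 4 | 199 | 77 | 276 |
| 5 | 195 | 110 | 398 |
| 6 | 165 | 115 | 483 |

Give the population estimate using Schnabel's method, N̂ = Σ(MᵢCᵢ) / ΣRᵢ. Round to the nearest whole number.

N ≈ 700

Σ MᵢCᵢ = 0·73 + 73·134 + 193·116 + 276·199 + 398·195 + 483·165 = 0 + 9782 + 22388 + 54924 + 77610 + 79695 = 244399
Σ Rᵢ = 0 + 14 + 33 + 77 + 110 + 115 = 349
N̂ = 244399 / 349 ≈ 700.3 → 700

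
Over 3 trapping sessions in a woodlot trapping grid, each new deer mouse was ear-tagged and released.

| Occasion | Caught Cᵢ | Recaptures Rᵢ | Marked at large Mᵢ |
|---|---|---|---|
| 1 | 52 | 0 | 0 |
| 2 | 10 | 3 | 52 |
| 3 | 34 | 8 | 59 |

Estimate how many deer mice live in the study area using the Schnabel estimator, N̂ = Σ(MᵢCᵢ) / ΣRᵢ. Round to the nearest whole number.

N ≈ 230

Σ MᵢCᵢ = 0·52 + 52·10 + 59·34 = 0 + 520 + 2006 = 2526
Σ Rᵢ = 0 + 3 + 8 = 11
N̂ = 2526 / 11 ≈ 229.6 → 230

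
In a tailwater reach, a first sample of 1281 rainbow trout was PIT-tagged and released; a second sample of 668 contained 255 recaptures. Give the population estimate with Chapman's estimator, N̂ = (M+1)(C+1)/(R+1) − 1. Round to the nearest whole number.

N ≈ 3349

N̂ = (1281+1)(668+1)/(255+1) − 1 = 1282·669/256 − 1
= 857658/256 − 1 ≈ 3350.2 − 1 ≈ 3349.2 → 3349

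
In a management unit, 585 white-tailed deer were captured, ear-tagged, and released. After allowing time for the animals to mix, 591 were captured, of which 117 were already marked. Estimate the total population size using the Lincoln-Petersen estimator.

Lincoln-Petersen assumes M/N = R/C, so N = M·C / R.
N = (585 × 591) / 117 = 345735 / 117 = 2955

N = 2955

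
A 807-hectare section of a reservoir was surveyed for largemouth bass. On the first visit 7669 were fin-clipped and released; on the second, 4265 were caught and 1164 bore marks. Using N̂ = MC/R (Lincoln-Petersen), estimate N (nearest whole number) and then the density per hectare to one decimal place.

N̂ = 7669·4265/1164 = 32708285/1164 ≈ 28099.9 → 28100
Density = N̂ / area = 28100 / 807 ≈ 34.82 → 34.8 per hectare

density ≈ 34.8 largemouth bass per hectare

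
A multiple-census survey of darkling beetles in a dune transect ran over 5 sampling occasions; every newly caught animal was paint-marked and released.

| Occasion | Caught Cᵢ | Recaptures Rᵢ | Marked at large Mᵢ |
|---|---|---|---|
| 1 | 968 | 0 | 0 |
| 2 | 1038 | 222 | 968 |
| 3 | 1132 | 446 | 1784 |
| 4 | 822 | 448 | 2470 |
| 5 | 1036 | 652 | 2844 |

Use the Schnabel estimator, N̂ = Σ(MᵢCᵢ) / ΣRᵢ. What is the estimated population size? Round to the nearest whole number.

N ≈ 4525

Σ MᵢCᵢ = 0·968 + 968·1038 + 1784·1132 + 2470·822 + 2844·1036 = 0 + 1004784 + 2019488 + 2030340 + 2946384 = 8000996
Σ Rᵢ = 0 + 222 + 446 + 448 + 652 = 1768
N̂ = 8000996 / 1768 ≈ 4525.45 → 4525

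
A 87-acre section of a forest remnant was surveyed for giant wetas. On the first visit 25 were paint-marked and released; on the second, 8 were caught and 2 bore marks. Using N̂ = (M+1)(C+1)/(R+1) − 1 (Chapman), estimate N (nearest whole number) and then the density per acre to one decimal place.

N̂ = 26·9/3 − 1 = 234/3 − 1 = 77
Density = N̂ / area = 77 / 87 ≈ 0.89 → 0.9 per acre

density ≈ 0.9 giant wetas per acre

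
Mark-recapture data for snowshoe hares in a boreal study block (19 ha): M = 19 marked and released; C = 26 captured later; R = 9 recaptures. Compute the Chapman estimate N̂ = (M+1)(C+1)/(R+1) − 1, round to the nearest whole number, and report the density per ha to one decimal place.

density ≈ 2.8 snowshoe hares per ha

N̂ = 20·27/10 − 1 = 540/10 − 1 = 53
Density = N̂ / area = 53 / 19 ≈ 2.79 → 2.8 per ha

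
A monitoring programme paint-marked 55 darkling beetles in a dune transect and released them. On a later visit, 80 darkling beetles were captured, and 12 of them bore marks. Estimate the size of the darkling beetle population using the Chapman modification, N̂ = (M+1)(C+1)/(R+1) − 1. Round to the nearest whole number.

N ≈ 348

N̂ = (55+1)(80+1)/(12+1) − 1 = 56·81/13 − 1
= 4536/13 − 1 ≈ 348.9 − 1 ≈ 347.9 → 348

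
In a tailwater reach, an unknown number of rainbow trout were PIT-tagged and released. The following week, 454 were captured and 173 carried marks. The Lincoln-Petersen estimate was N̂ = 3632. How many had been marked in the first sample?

M = 1384

From N = M·C/R: M = N·R / C = 3632·173 / 454 = 628336 / 454 = 1384.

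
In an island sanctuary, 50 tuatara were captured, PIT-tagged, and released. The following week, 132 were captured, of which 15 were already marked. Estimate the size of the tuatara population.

N = 440

Lincoln-Petersen assumes M/N = R/C, so N = M·C / R.
N = (50 × 132) / 15 = 6600 / 15 = 440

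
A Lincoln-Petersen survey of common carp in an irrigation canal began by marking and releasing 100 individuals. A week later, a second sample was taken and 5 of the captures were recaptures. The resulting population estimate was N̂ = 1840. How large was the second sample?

From N = M·C/R: C = N·R / M = 1840·5 / 100 = 9200 / 100 = 92.

C = 92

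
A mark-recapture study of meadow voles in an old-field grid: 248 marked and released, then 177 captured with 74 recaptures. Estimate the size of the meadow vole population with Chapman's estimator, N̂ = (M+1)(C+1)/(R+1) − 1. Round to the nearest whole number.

N̂ = (248+1)(177+1)/(74+1) − 1 = 249·178/75 − 1
= 44322/75 − 1 ≈ 591.0 − 1 ≈ 590.0 → 590

N ≈ 590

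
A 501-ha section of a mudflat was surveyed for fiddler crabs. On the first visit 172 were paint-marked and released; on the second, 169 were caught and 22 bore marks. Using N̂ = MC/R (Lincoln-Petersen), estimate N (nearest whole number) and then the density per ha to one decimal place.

density ≈ 2.6 fiddler crabs per ha

N̂ = 172·169/22 = 29068/22 ≈ 1321.3 → 1321
Density = N̂ / area = 1321 / 501 ≈ 2.64 → 2.6 per ha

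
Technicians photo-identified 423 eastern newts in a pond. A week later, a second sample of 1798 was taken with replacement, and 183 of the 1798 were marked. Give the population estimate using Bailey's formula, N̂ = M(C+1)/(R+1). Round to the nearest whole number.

N̂ = 423·(1798+1)/(183+1) = 423·1799/184 = 760977/184 ≈ 4135.7 → 4136

N ≈ 4136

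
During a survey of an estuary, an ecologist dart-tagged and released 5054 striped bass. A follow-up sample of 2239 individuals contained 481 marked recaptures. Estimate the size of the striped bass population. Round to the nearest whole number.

N = (5054 × 2239) / 481 = 11315906 / 481 ≈ 23525.8 → 23526

N ≈ 23,526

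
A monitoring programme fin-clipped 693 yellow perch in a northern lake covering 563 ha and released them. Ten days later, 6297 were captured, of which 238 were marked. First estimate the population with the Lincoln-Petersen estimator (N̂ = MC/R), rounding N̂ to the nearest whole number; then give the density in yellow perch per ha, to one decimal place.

N̂ = 693·6297/238 = 4363821/238 ≈ 18335.4 → 18335
Density = N̂ / area = 18335 / 563 ≈ 32.57 → 32.6 per ha

density ≈ 32.6 yellow perch per ha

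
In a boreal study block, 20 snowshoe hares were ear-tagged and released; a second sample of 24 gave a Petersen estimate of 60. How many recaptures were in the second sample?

R = 8

From N = M·C/R: R = M·C / N = 20·24 / 60 = 480 / 60 = 8.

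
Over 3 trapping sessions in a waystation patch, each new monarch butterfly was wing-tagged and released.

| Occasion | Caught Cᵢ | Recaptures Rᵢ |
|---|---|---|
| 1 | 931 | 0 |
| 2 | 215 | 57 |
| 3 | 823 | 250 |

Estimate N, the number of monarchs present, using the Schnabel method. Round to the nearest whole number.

Marked at large before each occasion: Mᵢ = Σⱼ<ᵢ (Cⱼ − Rⱼ) → M1=0, M2=931, M3=1089
Σ MᵢCᵢ = 0·931 + 931·215 + 1089·823 = 0 + 200165 + 896247 = 1096412
Σ Rᵢ = 0 + 57 + 250 = 307
N̂ = 1096412 / 307 ≈ 3571.4 → 3571

N ≈ 3571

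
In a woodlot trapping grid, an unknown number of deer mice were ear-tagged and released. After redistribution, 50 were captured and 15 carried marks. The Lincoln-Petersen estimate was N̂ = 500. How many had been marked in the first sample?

From N = M·C/R: M = N·R / C = 500·15 / 50 = 7500 / 50 = 150.

M = 150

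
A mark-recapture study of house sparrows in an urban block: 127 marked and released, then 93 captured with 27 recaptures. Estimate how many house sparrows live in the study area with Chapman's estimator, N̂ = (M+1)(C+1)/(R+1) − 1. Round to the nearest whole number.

N̂ = (127+1)(93+1)/(27+1) − 1 = 128·94/28 − 1
= 12032/28 − 1 ≈ 429.7 − 1 ≈ 428.7 → 429

N ≈ 429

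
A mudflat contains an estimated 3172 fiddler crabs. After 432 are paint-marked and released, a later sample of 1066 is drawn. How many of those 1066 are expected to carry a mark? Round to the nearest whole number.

expected recaptures ≈ 145

Expected recaptures E[R] = M·C / N.
E[R] = 432 × 1066 / 3172 = 460512 / 3172 ≈ 145.2 → 145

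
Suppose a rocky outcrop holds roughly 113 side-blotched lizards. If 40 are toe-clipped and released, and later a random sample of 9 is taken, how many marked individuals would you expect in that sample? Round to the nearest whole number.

Expected recaptures E[R] = M·C / N.
E[R] = 40 × 9 / 113 = 360 / 113 ≈ 3.2 → 3

expected recaptures ≈ 3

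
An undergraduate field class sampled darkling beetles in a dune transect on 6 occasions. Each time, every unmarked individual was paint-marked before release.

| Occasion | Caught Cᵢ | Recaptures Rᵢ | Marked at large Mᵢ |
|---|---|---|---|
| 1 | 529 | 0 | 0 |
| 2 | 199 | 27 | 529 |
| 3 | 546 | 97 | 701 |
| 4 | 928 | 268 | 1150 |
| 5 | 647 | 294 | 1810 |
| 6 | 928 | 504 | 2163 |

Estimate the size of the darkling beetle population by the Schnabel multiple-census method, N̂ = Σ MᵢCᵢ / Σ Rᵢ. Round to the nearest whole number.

Σ MᵢCᵢ = 0·529 + 529·199 + 701·546 + 1150·928 + 1810·647 + 2163·928 = 0 + 105271 + 382746 + 1067200 + 1171070 + 2007264 = 4733551
Σ Rᵢ = 0 + 27 + 97 + 268 + 294 + 504 = 1190
N̂ = 4733551 / 1190 ≈ 3977.8 → 3978

N ≈ 3978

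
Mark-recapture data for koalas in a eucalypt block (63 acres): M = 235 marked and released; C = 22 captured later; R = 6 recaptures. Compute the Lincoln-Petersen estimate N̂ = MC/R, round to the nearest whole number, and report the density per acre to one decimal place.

density ≈ 13.7 koalas per acre

N̂ = 235·22/6 = 5170/6 ≈ 861.7 → 862
Density = N̂ / area = 862 / 63 ≈ 13.68 → 13.7 per acre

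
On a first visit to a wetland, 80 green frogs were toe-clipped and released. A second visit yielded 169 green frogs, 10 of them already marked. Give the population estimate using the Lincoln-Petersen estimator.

N = 1352

N = (80 × 169) / 10 = 13520 / 10 = 1352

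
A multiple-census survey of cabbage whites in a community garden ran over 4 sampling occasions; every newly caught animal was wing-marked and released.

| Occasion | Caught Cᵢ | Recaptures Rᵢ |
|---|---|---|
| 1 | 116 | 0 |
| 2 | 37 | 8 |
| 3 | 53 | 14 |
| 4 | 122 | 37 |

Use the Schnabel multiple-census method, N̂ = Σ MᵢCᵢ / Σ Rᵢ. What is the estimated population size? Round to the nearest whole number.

N ≈ 583

Marked at large before each occasion: Mᵢ = Σⱼ<ᵢ (Cⱼ − Rⱼ) → M1=0, M2=116, M3=145, M4=184
Σ MᵢCᵢ = 0·116 + 116·37 + 145·53 + 184·122 = 0 + 4292 + 7685 + 22448 = 34425
Σ Rᵢ = 0 + 8 + 14 + 37 = 59
N̂ = 34425 / 59 ≈ 583.47 → 583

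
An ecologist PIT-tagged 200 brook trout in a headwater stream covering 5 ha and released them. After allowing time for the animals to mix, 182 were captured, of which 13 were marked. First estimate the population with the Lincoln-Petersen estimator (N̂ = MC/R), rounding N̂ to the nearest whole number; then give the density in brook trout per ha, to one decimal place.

density ≈ 560.0 brook trout per ha

N̂ = 200·182/13 = 36400/13 = 2800
Density = N̂ / area = 2800 / 5 = 560.0 per ha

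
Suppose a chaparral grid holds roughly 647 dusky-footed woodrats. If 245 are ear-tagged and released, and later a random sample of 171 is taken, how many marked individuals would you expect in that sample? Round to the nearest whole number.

The marked fraction of the population is 245/647, so in a sample of 171 expect C·(M/N) marked.
E[R] = 245 × 171 / 647 = 41895 / 647 ≈ 64.8 → 65

expected recaptures ≈ 65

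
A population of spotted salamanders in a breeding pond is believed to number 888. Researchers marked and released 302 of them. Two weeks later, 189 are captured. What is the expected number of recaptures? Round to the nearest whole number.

Expected recaptures E[R] = M·C / N.
E[R] = 302 × 189 / 888 = 57078 / 888 ≈ 64.3 → 64

expected recaptures ≈ 64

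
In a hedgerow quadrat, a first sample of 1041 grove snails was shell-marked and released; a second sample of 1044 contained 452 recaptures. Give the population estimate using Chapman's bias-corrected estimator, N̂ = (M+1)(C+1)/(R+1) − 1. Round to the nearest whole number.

N̂ = (1041+1)(1044+1)/(452+1) − 1 = 1042·1045/453 − 1
= 1088890/453 − 1 ≈ 2403.7 − 1 ≈ 2402.7 → 2403

N ≈ 2403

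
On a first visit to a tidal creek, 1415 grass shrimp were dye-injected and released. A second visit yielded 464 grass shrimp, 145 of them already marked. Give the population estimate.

N = (1415 × 464) / 145 = 656560 / 145 = 4528

N = 4528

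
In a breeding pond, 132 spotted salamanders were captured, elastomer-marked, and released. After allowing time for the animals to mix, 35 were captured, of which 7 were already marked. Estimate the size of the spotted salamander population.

The marked fraction in the recapture sample should equal the marked fraction in the population: 7/35 = 132/N.
N = (132 × 35) / 7 = 4620 / 7 = 660

N = 660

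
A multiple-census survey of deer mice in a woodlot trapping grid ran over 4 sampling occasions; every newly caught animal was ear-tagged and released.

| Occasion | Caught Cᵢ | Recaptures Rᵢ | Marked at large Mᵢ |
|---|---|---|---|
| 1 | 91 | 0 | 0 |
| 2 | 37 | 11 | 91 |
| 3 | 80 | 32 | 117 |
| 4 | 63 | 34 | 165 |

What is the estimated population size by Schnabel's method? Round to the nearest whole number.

N ≈ 300

Σ MᵢCᵢ = 0·91 + 91·37 + 117·80 + 165·63 = 0 + 3367 + 9360 + 10395 = 23122
Σ Rᵢ = 0 + 11 + 32 + 34 = 77
N̂ = 23122 / 77 ≈ 300.3 → 300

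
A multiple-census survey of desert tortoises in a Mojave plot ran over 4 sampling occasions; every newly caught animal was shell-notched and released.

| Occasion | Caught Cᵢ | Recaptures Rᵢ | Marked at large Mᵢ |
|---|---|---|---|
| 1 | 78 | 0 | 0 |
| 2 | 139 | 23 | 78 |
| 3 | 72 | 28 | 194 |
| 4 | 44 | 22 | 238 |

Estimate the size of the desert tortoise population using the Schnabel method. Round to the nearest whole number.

Σ MᵢCᵢ = 0·78 + 78·139 + 194·72 + 238·44 = 0 + 10842 + 13968 + 10472 = 35282
Σ Rᵢ = 0 + 23 + 28 + 22 = 73
N̂ = 35282 / 73 ≈ 483.3 → 483

N ≈ 483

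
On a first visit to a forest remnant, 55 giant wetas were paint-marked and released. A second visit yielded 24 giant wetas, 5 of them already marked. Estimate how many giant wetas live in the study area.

If marked individuals mix randomly, R/C ≈ M/N, giving N ≈ M·C/R.
N = (55 × 24) / 5 = 1320 / 5 = 264

N = 264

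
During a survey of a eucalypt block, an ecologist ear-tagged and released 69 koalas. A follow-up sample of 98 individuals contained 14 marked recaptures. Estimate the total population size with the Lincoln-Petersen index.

N = (69 × 98) / 14 = 6762 / 14 = 483

N = 483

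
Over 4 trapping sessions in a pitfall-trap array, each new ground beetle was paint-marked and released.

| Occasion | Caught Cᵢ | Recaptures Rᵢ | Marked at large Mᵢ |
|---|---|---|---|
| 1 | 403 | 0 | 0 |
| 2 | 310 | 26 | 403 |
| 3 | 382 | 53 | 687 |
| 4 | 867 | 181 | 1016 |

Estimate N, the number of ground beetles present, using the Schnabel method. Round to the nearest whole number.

Σ MᵢCᵢ = 0·403 + 403·310 + 687·382 + 1016·867 = 0 + 124930 + 262434 + 880872 = 1268236
Σ Rᵢ = 0 + 26 + 53 + 181 = 260
N̂ = 1268236 / 260 ≈ 4877.8 → 4878

N ≈ 4878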